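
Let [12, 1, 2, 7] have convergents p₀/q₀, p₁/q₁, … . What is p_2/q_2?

38/3

Using pₖ = aₖpₖ₋₁ + pₖ₋₂, qₖ = aₖqₖ₋₁ + qₖ₋₂ (with p₋₁=1, p₋₂=0, q₋₁=0, q₋₂=1):
  k=0: a=12, p=12, q=1
  k=1: a=1, p=13, q=1
  k=2: a=2, p=38, q=3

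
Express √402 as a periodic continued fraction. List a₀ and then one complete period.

[20; 20, 40]

a₀ = ⌊√402⌋ = 20.
With m₀=0, d₀=1 and mₖ₊₁ = dₖaₖ − mₖ, dₖ₊₁ = (n − mₖ₊₁²)/dₖ, aₖ₊₁ = ⌊(a₀+mₖ₊₁)/dₖ₊₁⌋:
  k=1: m=20, d=2, a=20
  k=2: m=20, d=1, a=40
d=1 and a=2a₀=40 at k=2, so the next step gives (m, d) = (20, 2) again — its k=1 value — and the period has length 2.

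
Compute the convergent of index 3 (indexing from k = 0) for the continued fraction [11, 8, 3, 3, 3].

Using pₖ = aₖpₖ₋₁ + pₖ₋₂, qₖ = aₖqₖ₋₁ + qₖ₋₂ (with p₋₁=1, p₋₂=0, q₋₁=0, q₋₂=1):
  k=0: a=11, p=11, q=1
  k=1: a=8, p=89, q=8
  k=2: a=3, p=278, q=25
  k=3: a=3, p=923, q=83

923/83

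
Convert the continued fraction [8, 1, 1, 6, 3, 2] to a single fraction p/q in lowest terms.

Fold from the inside: start with 2/1.
  3 + 1/2 = 7/2
  6 + 2/7 = 44/7
  1 + 7/44 = 51/44
  1 + 44/51 = 95/51
  8 + 51/95 = 811/95

811/95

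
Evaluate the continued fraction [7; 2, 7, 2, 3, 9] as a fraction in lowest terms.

7700/1031

Fold from the inside: start with 9/1.
  3 + 1/9 = 28/9
  2 + 9/28 = 65/28
  7 + 28/65 = 483/65
  2 + 65/483 = 1031/483
  7 + 483/1031 = 7700/1031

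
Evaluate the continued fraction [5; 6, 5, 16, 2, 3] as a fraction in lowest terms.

18617/3607

Using pₖ = aₖpₖ₋₁ + pₖ₋₂ and qₖ = aₖqₖ₋₁ + qₖ₋₂:
  k=0: a=5, p=5, q=1
  k=1: a=6, p=31, q=6
  k=2: a=5, p=160, q=31
  k=3: a=16, p=2591, q=502
  k=4: a=2, p=5342, q=1035
  k=5: a=3, p=18617, q=3607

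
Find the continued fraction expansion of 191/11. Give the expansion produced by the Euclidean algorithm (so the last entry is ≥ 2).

191 = 17·11 + 4
11 = 2·4 + 3
4 = 1·3 + 1
3 = 3·1 + 0  (stop)
So 191/11 = [17; 2, 1, 3].

[17; 2, 1, 3]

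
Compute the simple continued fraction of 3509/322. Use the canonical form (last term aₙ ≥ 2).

[10; 1, 8, 1, 3, 8]

3509 = 10·322 + 289
322 = 1·289 + 33
289 = 8·33 + 25
33 = 1·25 + 8
25 = 3·8 + 1
8 = 8·1 + 0  (stop)
So 3509/322 = [10; 1, 8, 1, 3, 8].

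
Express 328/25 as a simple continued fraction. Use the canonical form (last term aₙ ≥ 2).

328 = 13×25 + 3
25 = 8×3 + 1
3 = 3×1 + 0  (stop)
So 328/25 = [13; 8, 3].

[13; 8, 3]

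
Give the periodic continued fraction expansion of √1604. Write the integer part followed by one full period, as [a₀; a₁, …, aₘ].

[40; 20, 80]

a₀ = ⌊√1604⌋ = 40.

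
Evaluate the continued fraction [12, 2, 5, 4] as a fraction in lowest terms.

573/46

Using pₖ = aₖpₖ₋₁ + pₖ₋₂ and qₖ = aₖqₖ₋₁ + qₖ₋₂:
  k=0: a=12, p=12, q=1
  k=1: a=2, p=25, q=2
  k=2: a=5, p=137, q=11
  k=3: a=4, p=573, q=46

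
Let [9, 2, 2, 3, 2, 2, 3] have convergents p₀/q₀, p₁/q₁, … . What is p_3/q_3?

160/17

Using pₖ = aₖpₖ₋₁ + pₖ₋₂, qₖ = aₖqₖ₋₁ + qₖ₋₂ (with p₋₁=1, p₋₂=0, q₋₁=0, q₋₂=1):
  k=0: a=9, p=9, q=1
  k=1: a=2, p=19, q=2
  k=2: a=2, p=47, q=5
  k=3: a=3, p=160, q=17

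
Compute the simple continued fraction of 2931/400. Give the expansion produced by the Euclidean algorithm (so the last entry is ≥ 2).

2931 = 7·400 + 131
400 = 3·131 + 7
131 = 18·7 + 5
7 = 1·5 + 2
5 = 2·2 + 1
2 = 2·1 + 0  (stop)
So 2931/400 = [7; 3, 18, 1, 2, 2].

[7; 3, 18, 1, 2, 2]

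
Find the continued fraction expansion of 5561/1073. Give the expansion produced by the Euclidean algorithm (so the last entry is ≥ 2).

[5; 5, 2, 9, 3, 3]

5561 = 5*1073 + 196
1073 = 5*196 + 93
196 = 2*93 + 10
93 = 9*10 + 3
10 = 3*3 + 1
3 = 3*1 + 0  (stop)
So 5561/1073 = [5; 5, 2, 9, 3, 3].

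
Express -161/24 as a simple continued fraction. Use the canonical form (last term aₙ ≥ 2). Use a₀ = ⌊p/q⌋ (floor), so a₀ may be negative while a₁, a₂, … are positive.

[-7; 3, 2, 3]

-161 = -7×24 + 7
24 = 3×7 + 3
7 = 2×3 + 1
3 = 3×1 + 0  (stop)
So -161/24 = [-7; 3, 2, 3].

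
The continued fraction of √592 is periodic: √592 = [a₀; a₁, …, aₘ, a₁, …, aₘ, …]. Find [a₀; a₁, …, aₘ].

a₀ = ⌊√592⌋ = 24.
With m₀=0, d₀=1 and mₖ₊₁ = dₖaₖ − mₖ, dₖ₊₁ = (n − mₖ₊₁²)/dₖ, aₖ₊₁ = ⌊(a₀+mₖ₊₁)/dₖ₊₁⌋:
  k=1: m=24, d=16, a=3
  k=2: m=24, d=1, a=48
d=1 and a=2a₀=48 at k=2, so the next step gives (m, d) = (24, 16) again — its k=1 value — and the period has length 2.

[24; 3, 48]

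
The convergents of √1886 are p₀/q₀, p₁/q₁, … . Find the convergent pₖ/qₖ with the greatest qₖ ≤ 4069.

92415/2128

√1886 = [43; 2, 2, 1, 42, 1, 2, 2, 86, …] (period length 8).
Convergents:
  p_0/q_0 = 43/1
  p_1/q_1 = 87/2
  p_2/q_2 = 217/5
  p_3/q_3 = 304/7
  p_4/q_4 = 12985/299
  p_5/q_5 = 13289/306
  p_6/q_6 = 39563/911
  p_7/q_7 = 92415/2128
  p_8/q_8 = 7987253/183919
q_7 = 2128 ≤ 4069 < 183919 = q_8, so the answer is 92415/2128.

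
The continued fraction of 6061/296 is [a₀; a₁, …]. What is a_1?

6061 = 20·296 + 141   →  a_0 = 20
296 = 2·141 + 14   →  a_1 = 2

2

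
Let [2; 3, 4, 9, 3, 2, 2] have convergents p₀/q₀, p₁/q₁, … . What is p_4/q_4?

861/373

Using pₖ = aₖpₖ₋₁ + pₖ₋₂, qₖ = aₖqₖ₋₁ + qₖ₋₂ (with p₋₁=1, p₋₂=0, q₋₁=0, q₋₂=1):
  k=0: a=2, p=2, q=1
  k=1: a=3, p=7, q=3
  k=2: a=4, p=30, q=13
  k=3: a=9, p=277, q=120
  k=4: a=3, p=861, q=373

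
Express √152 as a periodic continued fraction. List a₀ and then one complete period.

a₀ = ⌊√152⌋ = 12.

[12; 3, 24]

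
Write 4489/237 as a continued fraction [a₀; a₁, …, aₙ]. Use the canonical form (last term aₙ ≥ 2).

4489 = 18×237 + 223
237 = 1×223 + 14
223 = 15×14 + 13
14 = 1×13 + 1
13 = 13×1 + 0  (stop)
So 4489/237 = [18; 1, 15, 1, 13].

[18; 1, 15, 1, 13]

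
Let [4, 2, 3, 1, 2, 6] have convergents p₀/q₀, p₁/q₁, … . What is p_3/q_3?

Using pₖ = aₖpₖ₋₁ + pₖ₋₂, qₖ = aₖqₖ₋₁ + qₖ₋₂ (with p₋₁=1, p₋₂=0, q₋₁=0, q₋₂=1):
  k=0: a=4, p=4, q=1
  k=1: a=2, p=9, q=2
  k=2: a=3, p=31, q=7
  k=3: a=1, p=40, q=9

40/9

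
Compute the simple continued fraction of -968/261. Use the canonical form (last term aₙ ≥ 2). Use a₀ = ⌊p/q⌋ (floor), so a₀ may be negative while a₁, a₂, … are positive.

-968 = -4×261 + 76
261 = 3×76 + 33
76 = 2×33 + 10
33 = 3×10 + 3
10 = 3×3 + 1
3 = 3×1 + 0  (stop)
So -968/261 = [-4; 3, 2, 3, 3, 3].

[-4; 3, 2, 3, 3, 3]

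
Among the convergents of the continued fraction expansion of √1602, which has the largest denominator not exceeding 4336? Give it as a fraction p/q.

128120/3201

√1602 = [40; 40, 80, …] (period length 2).
Convergents:
  p_0/q_0 = 40/1
  p_1/q_1 = 1601/40
  p_2/q_2 = 128120/3201
  p_3/q_3 = 5126401/128080
q_2 = 3201 ≤ 4336 < 128080 = q_3, so the answer is 128120/3201.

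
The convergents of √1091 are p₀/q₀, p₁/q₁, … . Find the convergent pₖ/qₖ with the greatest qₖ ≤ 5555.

71973/2179

√1091 = [33; 33, 66, …] (period length 2).
Convergents:
  p_0/q_0 = 33/1
  p_1/q_1 = 1090/33
  p_2/q_2 = 71973/2179
  p_3/q_3 = 2376199/71940
q_2 = 2179 ≤ 5555 < 71940 = q_3, so the answer is 71973/2179.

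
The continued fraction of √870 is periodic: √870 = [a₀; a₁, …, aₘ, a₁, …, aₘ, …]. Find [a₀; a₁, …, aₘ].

a₀ = ⌊√870⌋ = 29.
With m₀=0, d₀=1 and mₖ₊₁ = dₖaₖ − mₖ, dₖ₊₁ = (n − mₖ₊₁²)/dₖ, aₖ₊₁ = ⌊(a₀+mₖ₊₁)/dₖ₊₁⌋:
  k=1: m=29, d=29, a=2
  k=2: m=29, d=1, a=58
d=1 and a=2a₀=58 at k=2, so the next step gives (m, d) = (29, 29) again — its k=1 value — and the period has length 2.

[29; 2, 58]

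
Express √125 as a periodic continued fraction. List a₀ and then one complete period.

[11; 5, 1, 1, 5, 22]

a₀ = ⌊√125⌋ = 11.
With m₀=0, d₀=1 and mₖ₊₁ = dₖaₖ − mₖ, dₖ₊₁ = (n − mₖ₊₁²)/dₖ, aₖ₊₁ = ⌊(a₀+mₖ₊₁)/dₖ₊₁⌋:
  k=1: m=11, d=4, a=5
  k=2: m=9, d=11, a=1
  k=3: m=2, d=11, a=1
  k=4: m=9, d=4, a=5
  k=5: m=11, d=1, a=22
d=1 and a=2a₀=22 at k=5, so the next step gives (m, d) = (11, 4) again — its k=1 value — and the period has length 5.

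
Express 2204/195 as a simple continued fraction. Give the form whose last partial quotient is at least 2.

2204 = 11*195 + 59
195 = 3*59 + 18
59 = 3*18 + 5
18 = 3*5 + 3
5 = 1*3 + 2
3 = 1*2 + 1
2 = 2*1 + 0  (stop)
So 2204/195 = [11; 3, 3, 3, 1, 1, 2].

[11; 3, 3, 3, 1, 1, 2]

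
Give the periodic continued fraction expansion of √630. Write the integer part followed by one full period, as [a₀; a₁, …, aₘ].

[25; 10, 50]

a₀ = ⌊√630⌋ = 25.
With m₀=0, d₀=1 and mₖ₊₁ = dₖaₖ − mₖ, dₖ₊₁ = (n − mₖ₊₁²)/dₖ, aₖ₊₁ = ⌊(a₀+mₖ₊₁)/dₖ₊₁⌋:
  k=1: m=25, d=5, a=10
  k=2: m=25, d=1, a=50
d=1 and a=2a₀=50 at k=2, so the next step gives (m, d) = (25, 5) again — its k=1 value — and the period has length 2.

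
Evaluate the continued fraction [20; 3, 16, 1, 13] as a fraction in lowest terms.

Fold from the inside: start with 13/1.
  1 + 1/13 = 14/13
  16 + 13/14 = 237/14
  3 + 14/237 = 725/237
  20 + 237/725 = 14737/725

14737/725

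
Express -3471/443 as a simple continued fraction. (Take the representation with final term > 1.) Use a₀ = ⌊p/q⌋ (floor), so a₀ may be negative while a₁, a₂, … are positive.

[-8; 6, 14, 1, 1, 2]

-3471 = -8·443 + 73
443 = 6·73 + 5
73 = 14·5 + 3
5 = 1·3 + 2
3 = 1·2 + 1
2 = 2·1 + 0  (stop)
So -3471/443 = [-8; 6, 14, 1, 1, 2].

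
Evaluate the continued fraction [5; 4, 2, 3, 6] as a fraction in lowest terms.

Fold from the inside: start with 6/1.
  3 + 1/6 = 19/6
  2 + 6/19 = 44/19
  4 + 19/44 = 195/44
  5 + 44/195 = 1019/195

1019/195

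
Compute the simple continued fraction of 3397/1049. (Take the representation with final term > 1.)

3397 = 3×1049 + 250
1049 = 4×250 + 49
250 = 5×49 + 5
49 = 9×5 + 4
5 = 1×4 + 1
4 = 4×1 + 0  (stop)
So 3397/1049 = [3; 4, 5, 9, 1, 4].

[3; 4, 5, 9, 1, 4]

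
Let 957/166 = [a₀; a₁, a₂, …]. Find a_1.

1

957 = 5·166 + 127   →  a_0 = 5
166 = 1·127 + 39   →  a_1 = 1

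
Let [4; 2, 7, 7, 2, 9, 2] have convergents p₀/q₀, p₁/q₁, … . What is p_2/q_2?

Using pₖ = aₖpₖ₋₁ + pₖ₋₂, qₖ = aₖqₖ₋₁ + qₖ₋₂ (with p₋₁=1, p₋₂=0, q₋₁=0, q₋₂=1):
  k=0: a=4, p=4, q=1
  k=1: a=2, p=9, q=2
  k=2: a=7, p=67, q=15

67/15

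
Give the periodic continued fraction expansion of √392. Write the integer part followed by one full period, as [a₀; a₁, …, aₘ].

a₀ = ⌊√392⌋ = 19.
With m₀=0, d₀=1 and mₖ₊₁ = dₖaₖ − mₖ, dₖ₊₁ = (n − mₖ₊₁²)/dₖ, aₖ₊₁ = ⌊(a₀+mₖ₊₁)/dₖ₊₁⌋:
  k=1: m=19, d=31, a=1
  k=2: m=12, d=8, a=3
  k=3: m=12, d=31, a=1
  k=4: m=19, d=1, a=38
d=1 and a=2a₀=38 at k=4, so the next step gives (m, d) = (19, 31) again — its k=1 value — and the period has length 4.

[19; 1, 3, 1, 38]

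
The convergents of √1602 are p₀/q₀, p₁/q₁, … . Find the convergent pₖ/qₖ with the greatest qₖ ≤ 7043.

128120/3201

√1602 = [40; 40, 80, …] (period length 2).
Convergents:
  p_0/q_0 = 40/1
  p_1/q_1 = 1601/40
  p_2/q_2 = 128120/3201
  p_3/q_3 = 5126401/128080
q_2 = 3201 ≤ 7043 < 128080 = q_3, so the answer is 128120/3201.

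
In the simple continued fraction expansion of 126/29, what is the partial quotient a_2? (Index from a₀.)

1

126 = 4·29 + 10   →  a_0 = 4
29 = 2·10 + 9   →  a_1 = 2
10 = 1·9 + 1   →  a_2 = 1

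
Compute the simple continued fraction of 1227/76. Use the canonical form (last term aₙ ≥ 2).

[16; 6, 1, 10]

1227 = 16*76 + 11
76 = 6*11 + 10
11 = 1*10 + 1
10 = 10*1 + 0  (stop)
So 1227/76 = [16; 6, 1, 10].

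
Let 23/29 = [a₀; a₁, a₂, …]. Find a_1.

1

23 = 0·29 + 23   →  a_0 = 0
29 = 1·23 + 6   →  a_1 = 1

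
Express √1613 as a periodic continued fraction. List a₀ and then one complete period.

[40; 6, 6, 80]

a₀ = ⌊√1613⌋ = 40.
With m₀=0, d₀=1 and mₖ₊₁ = dₖaₖ − mₖ, dₖ₊₁ = (n − mₖ₊₁²)/dₖ, aₖ₊₁ = ⌊(a₀+mₖ₊₁)/dₖ₊₁⌋:
  k=1: m=40, d=13, a=6
  k=2: m=38, d=13, a=6
  k=3: m=40, d=1, a=80
d=1 and a=2a₀=80 at k=3, so the next step gives (m, d) = (40, 13) again — its k=1 value — and the period has length 3.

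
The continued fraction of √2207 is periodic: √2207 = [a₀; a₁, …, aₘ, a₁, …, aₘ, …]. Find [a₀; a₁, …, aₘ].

a₀ = ⌊√2207⌋ = 46.
With m₀=0, d₀=1 and mₖ₊₁ = dₖaₖ − mₖ, dₖ₊₁ = (n − mₖ₊₁²)/dₖ, aₖ₊₁ = ⌊(a₀+mₖ₊₁)/dₖ₊₁⌋:
  k=1: m=46, d=91, a=1
  k=2: m=45, d=2, a=45
  k=3: m=45, d=91, a=1
  k=4: m=46, d=1, a=92
d=1 and a=2a₀=92 at k=4, so the next step gives (m, d) = (46, 91) again — its k=1 value — and the period has length 4.

[46; 1, 45, 1, 92]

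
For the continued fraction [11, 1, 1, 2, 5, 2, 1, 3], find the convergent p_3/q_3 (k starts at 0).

Using pₖ = aₖpₖ₋₁ + pₖ₋₂, qₖ = aₖqₖ₋₁ + qₖ₋₂ (with p₋₁=1, p₋₂=0, q₋₁=0, q₋₂=1):
  k=0: a=11, p=11, q=1
  k=1: a=1, p=12, q=1
  k=2: a=1, p=23, q=2
  k=3: a=2, p=58, q=5

58/5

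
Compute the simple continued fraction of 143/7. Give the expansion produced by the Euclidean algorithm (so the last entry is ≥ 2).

143 = 20·7 + 3
7 = 2·3 + 1
3 = 3·1 + 0  (stop)
So 143/7 = [20; 2, 3].

[20; 2, 3]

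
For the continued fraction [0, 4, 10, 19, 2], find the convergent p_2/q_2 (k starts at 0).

Using pₖ = aₖpₖ₋₁ + pₖ₋₂, qₖ = aₖqₖ₋₁ + qₖ₋₂ (with p₋₁=1, p₋₂=0, q₋₁=0, q₋₂=1):
  k=0: a=0, p=0, q=1
  k=1: a=4, p=1, q=4
  k=2: a=10, p=10, q=41

10/41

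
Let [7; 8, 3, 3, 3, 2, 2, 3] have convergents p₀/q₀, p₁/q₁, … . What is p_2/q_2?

178/25

Using pₖ = aₖpₖ₋₁ + pₖ₋₂, qₖ = aₖqₖ₋₁ + qₖ₋₂ (with p₋₁=1, p₋₂=0, q₋₁=0, q₋₂=1):
  k=0: a=7, p=7, q=1
  k=1: a=8, p=57, q=8
  k=2: a=3, p=178, q=25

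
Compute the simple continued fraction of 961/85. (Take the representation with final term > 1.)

961 = 11×85 + 26
85 = 3×26 + 7
26 = 3×7 + 5
7 = 1×5 + 2
5 = 2×2 + 1
2 = 2×1 + 0  (stop)
So 961/85 = [11; 3, 3, 1, 2, 2].

[11; 3, 3, 1, 2, 2]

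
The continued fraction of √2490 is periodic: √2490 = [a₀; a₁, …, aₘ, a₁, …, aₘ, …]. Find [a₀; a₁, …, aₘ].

a₀ = ⌊√2490⌋ = 49.
With m₀=0, d₀=1 and mₖ₊₁ = dₖaₖ − mₖ, dₖ₊₁ = (n − mₖ₊₁²)/dₖ, aₖ₊₁ = ⌊(a₀+mₖ₊₁)/dₖ₊₁⌋:
  k=1: m=49, d=89, a=1
  k=2: m=40, d=10, a=8
  k=3: m=40, d=89, a=1
  k=4: m=49, d=1, a=98
d=1 and a=2a₀=98 at k=4, so the next step gives (m, d) = (49, 89) again — its k=1 value — and the period has length 4.

[49; 1, 8, 1, 98]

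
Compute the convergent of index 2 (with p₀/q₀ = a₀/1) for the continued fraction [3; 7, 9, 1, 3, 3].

Using pₖ = aₖpₖ₋₁ + pₖ₋₂, qₖ = aₖqₖ₋₁ + qₖ₋₂ (with p₋₁=1, p₋₂=0, q₋₁=0, q₋₂=1):
  k=0: a=3, p=3, q=1
  k=1: a=7, p=22, q=7
  k=2: a=9, p=201, q=64

201/64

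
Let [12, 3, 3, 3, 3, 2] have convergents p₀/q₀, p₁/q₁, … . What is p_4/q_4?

Using pₖ = aₖpₖ₋₁ + pₖ₋₂, qₖ = aₖqₖ₋₁ + qₖ₋₂ (with p₋₁=1, p₋₂=0, q₋₁=0, q₋₂=1):
  k=0: a=12, p=12, q=1
  k=1: a=3, p=37, q=3
  k=2: a=3, p=123, q=10
  k=3: a=3, p=406, q=33
  k=4: a=3, p=1341, q=109

1341/109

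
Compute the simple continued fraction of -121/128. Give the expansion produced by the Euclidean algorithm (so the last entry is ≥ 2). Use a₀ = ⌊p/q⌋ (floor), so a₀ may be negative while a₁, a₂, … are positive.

[-1; 18, 3, 2]

-121 = -1×128 + 7
128 = 18×7 + 2
7 = 3×2 + 1
2 = 2×1 + 0  (stop)
So -121/128 = [-1; 18, 3, 2].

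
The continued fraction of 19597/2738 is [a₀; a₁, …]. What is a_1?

19597 = 7·2738 + 431   →  a_0 = 7
2738 = 6·431 + 152   →  a_1 = 6

6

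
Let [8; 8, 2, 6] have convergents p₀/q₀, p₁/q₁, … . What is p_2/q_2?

138/17

Using pₖ = aₖpₖ₋₁ + pₖ₋₂, qₖ = aₖqₖ₋₁ + qₖ₋₂ (with p₋₁=1, p₋₂=0, q₋₁=0, q₋₂=1):
  k=0: a=8, p=8, q=1
  k=1: a=8, p=65, q=8
  k=2: a=2, p=138, q=17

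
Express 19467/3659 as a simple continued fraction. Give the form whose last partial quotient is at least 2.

19467 = 5·3659 + 1172
3659 = 3·1172 + 143
1172 = 8·143 + 28
143 = 5·28 + 3
28 = 9·3 + 1
3 = 3·1 + 0  (stop)
So 19467/3659 = [5; 3, 8, 5, 9, 3].

[5; 3, 8, 5, 9, 3]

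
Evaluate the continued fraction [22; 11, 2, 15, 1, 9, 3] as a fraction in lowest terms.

257977/11680

Fold from the inside: start with 3/1.
  9 + 1/3 = 28/3
  1 + 3/28 = 31/28
  15 + 28/31 = 493/31
  2 + 31/493 = 1017/493
  11 + 493/1017 = 11680/1017
  22 + 1017/11680 = 257977/11680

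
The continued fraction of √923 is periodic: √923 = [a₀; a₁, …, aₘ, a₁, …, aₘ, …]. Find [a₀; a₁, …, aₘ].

a₀ = ⌊√923⌋ = 30.
With m₀=0, d₀=1 and mₖ₊₁ = dₖaₖ − mₖ, dₖ₊₁ = (n − mₖ₊₁²)/dₖ, aₖ₊₁ = ⌊(a₀+mₖ₊₁)/dₖ₊₁⌋:
  k=1: m=30, d=23, a=2
  k=2: m=16, d=29, a=1
  k=3: m=13, d=26, a=1
  k=4: m=13, d=29, a=1
  k=5: m=16, d=23, a=2
  k=6: m=30, d=1, a=60
d=1 and a=2a₀=60 at k=6, so the next step gives (m, d) = (30, 23) again — its k=1 value — and the period has length 6.

[30; 2, 1, 1, 1, 2, 60]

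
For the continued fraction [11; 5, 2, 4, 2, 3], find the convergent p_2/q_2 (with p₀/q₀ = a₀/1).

123/11

Using pₖ = aₖpₖ₋₁ + pₖ₋₂, qₖ = aₖqₖ₋₁ + qₖ₋₂ (with p₋₁=1, p₋₂=0, q₋₁=0, q₋₂=1):
  k=0: a=11, p=11, q=1
  k=1: a=5, p=56, q=5
  k=2: a=2, p=123, q=11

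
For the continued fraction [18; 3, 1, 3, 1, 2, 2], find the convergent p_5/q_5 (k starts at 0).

968/53

Using pₖ = aₖpₖ₋₁ + pₖ₋₂, qₖ = aₖqₖ₋₁ + qₖ₋₂ (with p₋₁=1, p₋₂=0, q₋₁=0, q₋₂=1):
  k=0: a=18, p=18, q=1
  k=1: a=3, p=55, q=3
  k=2: a=1, p=73, q=4
  k=3: a=3, p=274, q=15
  k=4: a=1, p=347, q=19
  k=5: a=2, p=968, q=53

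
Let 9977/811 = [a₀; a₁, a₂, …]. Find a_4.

9977 = 12·811 + 245   →  a_0 = 12
811 = 3·245 + 76   →  a_1 = 3
245 = 3·76 + 17   →  a_2 = 3
76 = 4·17 + 8   →  a_3 = 4
17 = 2·8 + 1   →  a_4 = 2

2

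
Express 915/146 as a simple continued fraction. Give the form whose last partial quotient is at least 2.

915 = 6*146 + 39
146 = 3*39 + 29
39 = 1*29 + 10
29 = 2*10 + 9
10 = 1*9 + 1
9 = 9*1 + 0  (stop)
So 915/146 = [6; 3, 1, 2, 1, 9].

[6; 3, 1, 2, 1, 9]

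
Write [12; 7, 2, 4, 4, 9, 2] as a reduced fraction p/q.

66872/5511

Using pₖ = aₖpₖ₋₁ + pₖ₋₂ and qₖ = aₖqₖ₋₁ + qₖ₋₂:
  k=0: a=12, p=12, q=1
  k=1: a=7, p=85, q=7
  k=2: a=2, p=182, q=15
  k=3: a=4, p=813, q=67
  k=4: a=4, p=3434, q=283
  k=5: a=9, p=31719, q=2614
  k=6: a=2, p=66872, q=5511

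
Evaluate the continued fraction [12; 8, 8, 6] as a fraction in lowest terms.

4825/398

Fold from the inside: start with 6/1.
  8 + 1/6 = 49/6
  8 + 6/49 = 398/49
  12 + 49/398 = 4825/398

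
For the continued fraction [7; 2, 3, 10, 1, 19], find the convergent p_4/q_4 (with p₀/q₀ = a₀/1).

Using pₖ = aₖpₖ₋₁ + pₖ₋₂, qₖ = aₖqₖ₋₁ + qₖ₋₂ (with p₋₁=1, p₋₂=0, q₋₁=0, q₋₂=1):
  k=0: a=7, p=7, q=1
  k=1: a=2, p=15, q=2
  k=2: a=3, p=52, q=7
  k=3: a=10, p=535, q=72
  k=4: a=1, p=587, q=79

587/79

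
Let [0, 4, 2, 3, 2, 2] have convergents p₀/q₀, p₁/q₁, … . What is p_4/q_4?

Using pₖ = aₖpₖ₋₁ + pₖ₋₂, qₖ = aₖqₖ₋₁ + qₖ₋₂ (with p₋₁=1, p₋₂=0, q₋₁=0, q₋₂=1):
  k=0: a=0, p=0, q=1
  k=1: a=4, p=1, q=4
  k=2: a=2, p=2, q=9
  k=3: a=3, p=7, q=31
  k=4: a=2, p=16, q=71

16/71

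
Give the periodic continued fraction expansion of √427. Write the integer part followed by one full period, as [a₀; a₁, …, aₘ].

[20; 1, 1, 1, 40]

a₀ = ⌊√427⌋ = 20.
With m₀=0, d₀=1 and mₖ₊₁ = dₖaₖ − mₖ, dₖ₊₁ = (n − mₖ₊₁²)/dₖ, aₖ₊₁ = ⌊(a₀+mₖ₊₁)/dₖ₊₁⌋:
  k=1: m=20, d=27, a=1
  k=2: m=7, d=14, a=1
  k=3: m=7, d=27, a=1
  k=4: m=20, d=1, a=40
d=1 and a=2a₀=40 at k=4, so the next step gives (m, d) = (20, 27) again — its k=1 value — and the period has length 4.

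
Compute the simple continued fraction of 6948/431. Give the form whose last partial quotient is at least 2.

6948 = 16*431 + 52
431 = 8*52 + 15
52 = 3*15 + 7
15 = 2*7 + 1
7 = 7*1 + 0  (stop)
So 6948/431 = [16; 8, 3, 2, 7].

[16; 8, 3, 2, 7]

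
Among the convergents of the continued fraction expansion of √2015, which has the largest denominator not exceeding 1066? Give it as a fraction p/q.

36315/809

√2015 = [44; 1, 7, 1, 88, …] (period length 4).
Convergents:
  p_0/q_0 = 44/1
  p_1/q_1 = 45/1
  p_2/q_2 = 359/8
  p_3/q_3 = 404/9
  p_4/q_4 = 35911/800
  p_5/q_5 = 36315/809
  p_6/q_6 = 290116/6463
q_5 = 809 ≤ 1066 < 6463 = q_6, so the answer is 36315/809.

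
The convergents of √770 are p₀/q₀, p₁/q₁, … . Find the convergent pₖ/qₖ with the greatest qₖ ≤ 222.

√770 = [27; 1, 2, 1, 54, …] (period length 4).
Convergents:
  p_0/q_0 = 27/1
  p_1/q_1 = 28/1
  p_2/q_2 = 83/3
  p_3/q_3 = 111/4
  p_4/q_4 = 6077/219
  p_5/q_5 = 6188/223
q_4 = 219 ≤ 222 < 223 = q_5, so the answer is 6077/219.

6077/219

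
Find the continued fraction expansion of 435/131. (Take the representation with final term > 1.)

435 = 3×131 + 42
131 = 3×42 + 5
42 = 8×5 + 2
5 = 2×2 + 1
2 = 2×1 + 0  (stop)
So 435/131 = [3; 3, 8, 2, 2].

[3; 3, 8, 2, 2]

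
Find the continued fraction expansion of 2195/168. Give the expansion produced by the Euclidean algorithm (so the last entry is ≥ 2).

[13; 15, 3, 1, 2]

2195 = 13×168 + 11
168 = 15×11 + 3
11 = 3×3 + 2
3 = 1×2 + 1
2 = 2×1 + 0  (stop)
So 2195/168 = [13; 15, 3, 1, 2].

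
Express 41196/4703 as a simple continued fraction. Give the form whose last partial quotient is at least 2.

[8; 1, 3, 6, 3, 7, 8]

41196 = 8×4703 + 3572
4703 = 1×3572 + 1131
3572 = 3×1131 + 179
1131 = 6×179 + 57
179 = 3×57 + 8
57 = 7×8 + 1
8 = 8×1 + 0  (stop)
So 41196/4703 = [8; 1, 3, 6, 3, 7, 8].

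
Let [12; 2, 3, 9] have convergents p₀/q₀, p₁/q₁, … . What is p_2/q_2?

Using pₖ = aₖpₖ₋₁ + pₖ₋₂, qₖ = aₖqₖ₋₁ + qₖ₋₂ (with p₋₁=1, p₋₂=0, q₋₁=0, q₋₂=1):
  k=0: a=12, p=12, q=1
  k=1: a=2, p=25, q=2
  k=2: a=3, p=87, q=7

87/7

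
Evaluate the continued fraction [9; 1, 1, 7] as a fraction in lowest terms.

143/15

Using pₖ = aₖpₖ₋₁ + pₖ₋₂ and qₖ = aₖqₖ₋₁ + qₖ₋₂:
  k=0: a=9, p=9, q=1
  k=1: a=1, p=10, q=1
  k=2: a=1, p=19, q=2
  k=3: a=7, p=143, q=15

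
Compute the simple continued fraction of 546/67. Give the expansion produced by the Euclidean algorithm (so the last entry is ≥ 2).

[8; 6, 1, 2, 3]

546 = 8*67 + 10
67 = 6*10 + 7
10 = 1*7 + 3
7 = 2*3 + 1
3 = 3*1 + 0  (stop)
So 546/67 = [8; 6, 1, 2, 3].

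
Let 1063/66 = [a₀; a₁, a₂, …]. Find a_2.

2

1063 = 16·66 + 7   →  a_0 = 16
66 = 9·7 + 3   →  a_1 = 9
7 = 2·3 + 1   →  a_2 = 2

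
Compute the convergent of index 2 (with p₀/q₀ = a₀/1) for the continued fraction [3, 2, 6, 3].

Using pₖ = aₖpₖ₋₁ + pₖ₋₂, qₖ = aₖqₖ₋₁ + qₖ₋₂ (with p₋₁=1, p₋₂=0, q₋₁=0, q₋₂=1):
  k=0: a=3, p=3, q=1
  k=1: a=2, p=7, q=2
  k=2: a=6, p=45, q=13

45/13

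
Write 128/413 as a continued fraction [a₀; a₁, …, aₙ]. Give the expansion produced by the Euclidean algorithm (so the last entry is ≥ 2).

[0; 3, 4, 2, 2, 2, 2]

128 = 0*413 + 128
413 = 3*128 + 29
128 = 4*29 + 12
29 = 2*12 + 5
12 = 2*5 + 2
5 = 2*2 + 1
2 = 2*1 + 0  (stop)
So 128/413 = [0; 3, 4, 2, 2, 2, 2].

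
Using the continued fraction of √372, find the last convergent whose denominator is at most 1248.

√372 = [19; 3, 2, 12, 2, 3, 38, …] (period length 6).
Convergents:
  p_0/q_0 = 19/1
  p_1/q_1 = 58/3
  p_2/q_2 = 135/7
  p_3/q_3 = 1678/87
  p_4/q_4 = 3491/181
  p_5/q_5 = 12151/630
  p_6/q_6 = 465229/24121
q_5 = 630 ≤ 1248 < 24121 = q_6, so the answer is 12151/630.

12151/630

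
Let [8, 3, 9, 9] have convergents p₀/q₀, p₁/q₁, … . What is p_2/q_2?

233/28

Using pₖ = aₖpₖ₋₁ + pₖ₋₂, qₖ = aₖqₖ₋₁ + qₖ₋₂ (with p₋₁=1, p₋₂=0, q₋₁=0, q₋₂=1):
  k=0: a=8, p=8, q=1
  k=1: a=3, p=25, q=3
  k=2: a=9, p=233, q=28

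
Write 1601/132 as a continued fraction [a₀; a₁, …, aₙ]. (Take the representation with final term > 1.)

[12; 7, 1, 3, 4]

1601 = 12·132 + 17
132 = 7·17 + 13
17 = 1·13 + 4
13 = 3·4 + 1
4 = 4·1 + 0  (stop)
So 1601/132 = [12; 7, 1, 3, 4].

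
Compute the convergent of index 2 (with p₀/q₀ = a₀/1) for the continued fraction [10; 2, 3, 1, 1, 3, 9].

Using pₖ = aₖpₖ₋₁ + pₖ₋₂, qₖ = aₖqₖ₋₁ + qₖ₋₂ (with p₋₁=1, p₋₂=0, q₋₁=0, q₋₂=1):
  k=0: a=10, p=10, q=1
  k=1: a=2, p=21, q=2
  k=2: a=3, p=73, q=7

73/7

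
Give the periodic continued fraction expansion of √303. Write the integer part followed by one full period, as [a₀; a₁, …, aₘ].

[17; 2, 2, 5, 2, 2, 34]

a₀ = ⌊√303⌋ = 17.
With m₀=0, d₀=1 and mₖ₊₁ = dₖaₖ − mₖ, dₖ₊₁ = (n − mₖ₊₁²)/dₖ, aₖ₊₁ = ⌊(a₀+mₖ₊₁)/dₖ₊₁⌋:
  k=1: m=17, d=14, a=2
  k=2: m=11, d=13, a=2
  k=3: m=15, d=6, a=5
  k=4: m=15, d=13, a=2
  k=5: m=11, d=14, a=2
  k=6: m=17, d=1, a=34
d=1 and a=2a₀=34 at k=6, so the next step gives (m, d) = (17, 14) again — its k=1 value — and the period has length 6.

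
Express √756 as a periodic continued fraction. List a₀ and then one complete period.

a₀ = ⌊√756⌋ = 27.
With m₀=0, d₀=1 and mₖ₊₁ = dₖaₖ − mₖ, dₖ₊₁ = (n − mₖ₊₁²)/dₖ, aₖ₊₁ = ⌊(a₀+mₖ₊₁)/dₖ₊₁⌋:
  k=1: m=27, d=27, a=2
  k=2: m=27, d=1, a=54
d=1 and a=2a₀=54 at k=2, so the next step gives (m, d) = (27, 27) again — its k=1 value — and the period has length 2.

[27; 2, 54]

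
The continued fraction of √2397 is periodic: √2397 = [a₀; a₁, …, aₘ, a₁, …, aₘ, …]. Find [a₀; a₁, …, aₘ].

[48; 1, 23, 2, 23, 1, 96]

a₀ = ⌊√2397⌋ = 48.
With m₀=0, d₀=1 and mₖ₊₁ = dₖaₖ − mₖ, dₖ₊₁ = (n − mₖ₊₁²)/dₖ, aₖ₊₁ = ⌊(a₀+mₖ₊₁)/dₖ₊₁⌋:
  k=1: m=48, d=93, a=1
  k=2: m=45, d=4, a=23
  k=3: m=47, d=47, a=2
  k=4: m=47, d=4, a=23
  k=5: m=45, d=93, a=1
  k=6: m=48, d=1, a=96
d=1 and a=2a₀=96 at k=6, so the next step gives (m, d) = (48, 93) again — its k=1 value — and the period has length 6.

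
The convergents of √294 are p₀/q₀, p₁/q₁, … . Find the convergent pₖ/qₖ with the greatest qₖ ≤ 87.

√294 = [17; 6, 1, 4, 1, 6, 34, …] (period length 6).
Convergents:
  p_0/q_0 = 17/1
  p_1/q_1 = 103/6
  p_2/q_2 = 120/7
  p_3/q_3 = 583/34
  p_4/q_4 = 703/41
  p_5/q_5 = 4801/280
q_4 = 41 ≤ 87 < 280 = q_5, so the answer is 703/41.

703/41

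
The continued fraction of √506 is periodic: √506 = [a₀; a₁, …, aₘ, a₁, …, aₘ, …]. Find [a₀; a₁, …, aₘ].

a₀ = ⌊√506⌋ = 22.
With m₀=0, d₀=1 and mₖ₊₁ = dₖaₖ − mₖ, dₖ₊₁ = (n − mₖ₊₁²)/dₖ, aₖ₊₁ = ⌊(a₀+mₖ₊₁)/dₖ₊₁⌋:
  k=1: m=22, d=22, a=2
  k=2: m=22, d=1, a=44
d=1 and a=2a₀=44 at k=2, so the next step gives (m, d) = (22, 22) again — its k=1 value — and the period has length 2.

[22; 2, 44]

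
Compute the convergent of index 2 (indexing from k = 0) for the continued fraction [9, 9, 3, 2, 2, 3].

255/28

Using pₖ = aₖpₖ₋₁ + pₖ₋₂, qₖ = aₖqₖ₋₁ + qₖ₋₂ (with p₋₁=1, p₋₂=0, q₋₁=0, q₋₂=1):
  k=0: a=9, p=9, q=1
  k=1: a=9, p=82, q=9
  k=2: a=3, p=255, q=28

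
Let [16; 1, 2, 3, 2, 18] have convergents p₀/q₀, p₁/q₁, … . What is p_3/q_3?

Using pₖ = aₖpₖ₋₁ + pₖ₋₂, qₖ = aₖqₖ₋₁ + qₖ₋₂ (with p₋₁=1, p₋₂=0, q₋₁=0, q₋₂=1):
  k=0: a=16, p=16, q=1
  k=1: a=1, p=17, q=1
  k=2: a=2, p=50, q=3
  k=3: a=3, p=167, q=10

167/10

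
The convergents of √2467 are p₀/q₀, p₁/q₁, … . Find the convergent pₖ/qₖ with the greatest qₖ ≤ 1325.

√2467 = [49; 1, 2, 49, 2, 1, 98, …] (period length 6).
Convergents:
  p_0/q_0 = 49/1
  p_1/q_1 = 50/1
  p_2/q_2 = 149/3
  p_3/q_3 = 7351/148
  p_4/q_4 = 14851/299
  p_5/q_5 = 22202/447
  p_6/q_6 = 2190647/44105
q_5 = 447 ≤ 1325 < 44105 = q_6, so the answer is 22202/447.

22202/447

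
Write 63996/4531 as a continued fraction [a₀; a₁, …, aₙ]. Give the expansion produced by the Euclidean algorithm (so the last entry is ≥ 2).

63996 = 14×4531 + 562
4531 = 8×562 + 35
562 = 16×35 + 2
35 = 17×2 + 1
2 = 2×1 + 0  (stop)
So 63996/4531 = [14; 8, 16, 17, 2].

[14; 8, 16, 17, 2]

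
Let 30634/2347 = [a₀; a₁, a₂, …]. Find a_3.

30634 = 13·2347 + 123   →  a_0 = 13
2347 = 19·123 + 10   →  a_1 = 19
123 = 12·10 + 3   →  a_2 = 12
10 = 3·3 + 1   →  a_3 = 3

3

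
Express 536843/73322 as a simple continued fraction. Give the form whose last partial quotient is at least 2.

[7; 3, 9, 4, 3, 3, 7, 8]

536843 = 7×73322 + 23589
73322 = 3×23589 + 2555
23589 = 9×2555 + 594
2555 = 4×594 + 179
594 = 3×179 + 57
179 = 3×57 + 8
57 = 7×8 + 1
8 = 8×1 + 0  (stop)
So 536843/73322 = [7; 3, 9, 4, 3, 3, 7, 8].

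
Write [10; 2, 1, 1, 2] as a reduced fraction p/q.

Fold from the inside: start with 2/1.
  1 + 1/2 = 3/2
  1 + 2/3 = 5/3
  2 + 3/5 = 13/5
  10 + 5/13 = 135/13

135/13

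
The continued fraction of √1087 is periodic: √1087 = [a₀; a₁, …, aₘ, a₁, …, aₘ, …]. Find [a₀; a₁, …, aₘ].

a₀ = ⌊√1087⌋ = 32.
With m₀=0, d₀=1 and mₖ₊₁ = dₖaₖ − mₖ, dₖ₊₁ = (n − mₖ₊₁²)/dₖ, aₖ₊₁ = ⌊(a₀+mₖ₊₁)/dₖ₊₁⌋:
  k=1: m=32, d=63, a=1
  k=2: m=31, d=2, a=31
  k=3: m=31, d=63, a=1
  k=4: m=32, d=1, a=64
d=1 and a=2a₀=64 at k=4, so the next step gives (m, d) = (32, 63) again — its k=1 value — and the period has length 4.

[32; 1, 31, 1, 64]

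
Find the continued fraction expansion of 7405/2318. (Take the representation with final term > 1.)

[3; 5, 7, 6, 3, 3]

7405 = 3×2318 + 451
2318 = 5×451 + 63
451 = 7×63 + 10
63 = 6×10 + 3
10 = 3×3 + 1
3 = 3×1 + 0  (stop)
So 7405/2318 = [3; 5, 7, 6, 3, 3].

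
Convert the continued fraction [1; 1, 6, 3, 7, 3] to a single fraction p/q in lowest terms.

941/505

Using pₖ = aₖpₖ₋₁ + pₖ₋₂ and qₖ = aₖqₖ₋₁ + qₖ₋₂:
  k=0: a=1, p=1, q=1
  k=1: a=1, p=2, q=1
  k=2: a=6, p=13, q=7
  k=3: a=3, p=41, q=22
  k=4: a=7, p=300, q=161
  k=5: a=3, p=941, q=505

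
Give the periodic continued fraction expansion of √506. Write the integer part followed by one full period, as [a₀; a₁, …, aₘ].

a₀ = ⌊√506⌋ = 22.
With m₀=0, d₀=1 and mₖ₊₁ = dₖaₖ − mₖ, dₖ₊₁ = (n − mₖ₊₁²)/dₖ, aₖ₊₁ = ⌊(a₀+mₖ₊₁)/dₖ₊₁⌋:
  k=1: m=22, d=22, a=2
  k=2: m=22, d=1, a=44
d=1 and a=2a₀=44 at k=2, so the next step gives (m, d) = (22, 22) again — its k=1 value — and the period has length 2.

[22; 2, 44]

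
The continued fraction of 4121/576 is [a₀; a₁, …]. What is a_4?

4121 = 7·576 + 89   →  a_0 = 7
576 = 6·89 + 42   →  a_1 = 6
89 = 2·42 + 5   →  a_2 = 2
42 = 8·5 + 2   →  a_3 = 8
5 = 2·2 + 1   →  a_4 = 2

2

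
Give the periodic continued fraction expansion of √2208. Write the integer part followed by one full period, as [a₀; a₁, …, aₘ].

[46; 1, 92]

a₀ = ⌊√2208⌋ = 46.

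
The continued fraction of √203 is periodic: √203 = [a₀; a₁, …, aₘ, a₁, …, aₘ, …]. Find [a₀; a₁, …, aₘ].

[14; 4, 28]

a₀ = ⌊√203⌋ = 14.
With m₀=0, d₀=1 and mₖ₊₁ = dₖaₖ − mₖ, dₖ₊₁ = (n − mₖ₊₁²)/dₖ, aₖ₊₁ = ⌊(a₀+mₖ₊₁)/dₖ₊₁⌋:
  k=1: m=14, d=7, a=4
  k=2: m=14, d=1, a=28
d=1 and a=2a₀=28 at k=2, so the next step gives (m, d) = (14, 7) again — its k=1 value — and the period has length 2.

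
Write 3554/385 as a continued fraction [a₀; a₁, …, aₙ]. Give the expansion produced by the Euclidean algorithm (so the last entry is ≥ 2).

[9; 4, 3, 14, 2]

3554 = 9×385 + 89
385 = 4×89 + 29
89 = 3×29 + 2
29 = 14×2 + 1
2 = 2×1 + 0  (stop)
So 3554/385 = [9; 4, 3, 14, 2].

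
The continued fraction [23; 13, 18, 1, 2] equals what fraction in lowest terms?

Using pₖ = aₖpₖ₋₁ + pₖ₋₂ and qₖ = aₖqₖ₋₁ + qₖ₋₂:
  k=0: a=23, p=23, q=1
  k=1: a=13, p=300, q=13
  k=2: a=18, p=5423, q=235
  k=3: a=1, p=5723, q=248
  k=4: a=2, p=16869, q=731

16869/731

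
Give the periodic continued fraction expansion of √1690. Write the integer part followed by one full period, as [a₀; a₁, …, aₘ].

[41; 9, 8, 9, 82]

a₀ = ⌊√1690⌋ = 41.
With m₀=0, d₀=1 and mₖ₊₁ = dₖaₖ − mₖ, dₖ₊₁ = (n − mₖ₊₁²)/dₖ, aₖ₊₁ = ⌊(a₀+mₖ₊₁)/dₖ₊₁⌋:
  k=1: m=41, d=9, a=9
  k=2: m=40, d=10, a=8
  k=3: m=40, d=9, a=9
  k=4: m=41, d=1, a=82
d=1 and a=2a₀=82 at k=4, so the next step gives (m, d) = (41, 9) again — its k=1 value — and the period has length 4.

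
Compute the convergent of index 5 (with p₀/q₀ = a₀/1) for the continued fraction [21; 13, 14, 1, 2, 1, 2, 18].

16250/771

Using pₖ = aₖpₖ₋₁ + pₖ₋₂, qₖ = aₖqₖ₋₁ + qₖ₋₂ (with p₋₁=1, p₋₂=0, q₋₁=0, q₋₂=1):
  k=0: a=21, p=21, q=1
  k=1: a=13, p=274, q=13
  k=2: a=14, p=3857, q=183
  k=3: a=1, p=4131, q=196
  k=4: a=2, p=12119, q=575
  k=5: a=1, p=16250, q=771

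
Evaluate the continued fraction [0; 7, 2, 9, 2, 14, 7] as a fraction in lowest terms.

4093/30595

Using pₖ = aₖpₖ₋₁ + pₖ₋₂ and qₖ = aₖqₖ₋₁ + qₖ₋₂:
  k=0: a=0, p=0, q=1
  k=1: a=7, p=1, q=7
  k=2: a=2, p=2, q=15
  k=3: a=9, p=19, q=142
  k=4: a=2, p=40, q=299
  k=5: a=14, p=579, q=4328
  k=6: a=7, p=4093, q=30595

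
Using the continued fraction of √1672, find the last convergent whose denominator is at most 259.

√1672 = [40; 1, 8, 10, 8, 1, 80, …] (period length 6).
Convergents:
  p_0/q_0 = 40/1
  p_1/q_1 = 41/1
  p_2/q_2 = 368/9
  p_3/q_3 = 3721/91
  p_4/q_4 = 30136/737
q_3 = 91 ≤ 259 < 737 = q_4, so the answer is 3721/91.

3721/91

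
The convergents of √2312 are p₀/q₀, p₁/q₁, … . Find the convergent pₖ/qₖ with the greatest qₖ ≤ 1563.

55440/1153

√2312 = [48; 12, 96, …] (period length 2).
Convergents:
  p_0/q_0 = 48/1
  p_1/q_1 = 577/12
  p_2/q_2 = 55440/1153
  p_3/q_3 = 665857/13848
q_2 = 1153 ≤ 1563 < 13848 = q_3, so the answer is 55440/1153.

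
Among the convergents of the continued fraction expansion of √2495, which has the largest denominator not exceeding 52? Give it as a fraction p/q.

999/20

√2495 = [49; 1, 18, 1, 98, …] (period length 4).
Convergents:
  p_0/q_0 = 49/1
  p_1/q_1 = 50/1
  p_2/q_2 = 949/19
  p_3/q_3 = 999/20
  p_4/q_4 = 98851/1979
q_3 = 20 ≤ 52 < 1979 = q_4, so the answer is 999/20.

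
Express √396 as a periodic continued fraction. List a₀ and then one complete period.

[19; 1, 8, 1, 38]

a₀ = ⌊√396⌋ = 19.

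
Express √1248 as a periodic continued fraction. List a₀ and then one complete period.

[35; 3, 17, 3, 70]

a₀ = ⌊√1248⌋ = 35.
With m₀=0, d₀=1 and mₖ₊₁ = dₖaₖ − mₖ, dₖ₊₁ = (n − mₖ₊₁²)/dₖ, aₖ₊₁ = ⌊(a₀+mₖ₊₁)/dₖ₊₁⌋:
  k=1: m=35, d=23, a=3
  k=2: m=34, d=4, a=17
  k=3: m=34, d=23, a=3
  k=4: m=35, d=1, a=70
d=1 and a=2a₀=70 at k=4, so the next step gives (m, d) = (35, 23) again — its k=1 value — and the period has length 4.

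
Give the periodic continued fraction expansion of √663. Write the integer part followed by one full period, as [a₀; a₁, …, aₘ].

a₀ = ⌊√663⌋ = 25.
With m₀=0, d₀=1 and mₖ₊₁ = dₖaₖ − mₖ, dₖ₊₁ = (n − mₖ₊₁²)/dₖ, aₖ₊₁ = ⌊(a₀+mₖ₊₁)/dₖ₊₁⌋:
  k=1: m=25, d=38, a=1
  k=2: m=13, d=13, a=2
  k=3: m=13, d=38, a=1
  k=4: m=25, d=1, a=50
d=1 and a=2a₀=50 at k=4, so the next step gives (m, d) = (25, 38) again — its k=1 value — and the period has length 4.

[25; 1, 2, 1, 50]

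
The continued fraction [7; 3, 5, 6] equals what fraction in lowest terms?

724/99

Fold from the inside: start with 6/1.
  5 + 1/6 = 31/6
  3 + 6/31 = 99/31
  7 + 31/99 = 724/99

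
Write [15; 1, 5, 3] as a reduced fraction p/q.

Using pₖ = aₖpₖ₋₁ + pₖ₋₂ and qₖ = aₖqₖ₋₁ + qₖ₋₂:
  k=0: a=15, p=15, q=1
  k=1: a=1, p=16, q=1
  k=2: a=5, p=95, q=6
  k=3: a=3, p=301, q=19

301/19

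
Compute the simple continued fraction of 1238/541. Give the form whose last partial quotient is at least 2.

1238 = 2·541 + 156
541 = 3·156 + 73
156 = 2·73 + 10
73 = 7·10 + 3
10 = 3·3 + 1
3 = 3·1 + 0  (stop)
So 1238/541 = [2; 3, 2, 7, 3, 3].

[2; 3, 2, 7, 3, 3]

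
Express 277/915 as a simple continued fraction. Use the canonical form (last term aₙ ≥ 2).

277 = 0·915 + 277
915 = 3·277 + 84
277 = 3·84 + 25
84 = 3·25 + 9
25 = 2·9 + 7
9 = 1·7 + 2
7 = 3·2 + 1
2 = 2·1 + 0  (stop)
So 277/915 = [0; 3, 3, 3, 2, 1, 3, 2].

[0; 3, 3, 3, 2, 1, 3, 2]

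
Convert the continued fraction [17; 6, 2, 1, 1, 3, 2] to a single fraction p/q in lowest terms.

Fold from the inside: start with 2/1.
  3 + 1/2 = 7/2
  1 + 2/7 = 9/7
  1 + 7/9 = 16/9
  2 + 9/16 = 41/16
  6 + 16/41 = 262/41
  17 + 41/262 = 4495/262

4495/262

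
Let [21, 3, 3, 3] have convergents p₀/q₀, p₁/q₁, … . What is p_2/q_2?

Using pₖ = aₖpₖ₋₁ + pₖ₋₂, qₖ = aₖqₖ₋₁ + qₖ₋₂ (with p₋₁=1, p₋₂=0, q₋₁=0, q₋₂=1):
  k=0: a=21, p=21, q=1
  k=1: a=3, p=64, q=3
  k=2: a=3, p=213, q=10

213/10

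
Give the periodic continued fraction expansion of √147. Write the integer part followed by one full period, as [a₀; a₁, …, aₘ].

a₀ = ⌊√147⌋ = 12.

[12; 8, 24]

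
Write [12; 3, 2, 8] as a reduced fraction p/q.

725/59

Fold from the inside: start with 8/1.
  2 + 1/8 = 17/8
  3 + 8/17 = 59/17
  12 + 17/59 = 725/59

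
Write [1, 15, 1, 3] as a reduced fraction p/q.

67/63

Fold from the inside: start with 3/1.
  1 + 1/3 = 4/3
  15 + 3/4 = 63/4
  1 + 4/63 = 67/63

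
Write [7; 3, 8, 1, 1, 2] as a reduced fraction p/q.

Fold from the inside: start with 2/1.
  1 + 1/2 = 3/2
  1 + 2/3 = 5/3
  8 + 3/5 = 43/5
  3 + 5/43 = 134/43
  7 + 43/134 = 981/134

981/134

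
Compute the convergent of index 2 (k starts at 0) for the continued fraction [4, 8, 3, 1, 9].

103/25

Using pₖ = aₖpₖ₋₁ + pₖ₋₂, qₖ = aₖqₖ₋₁ + qₖ₋₂ (with p₋₁=1, p₋₂=0, q₋₁=0, q₋₂=1):
  k=0: a=4, p=4, q=1
  k=1: a=8, p=33, q=8
  k=2: a=3, p=103, q=25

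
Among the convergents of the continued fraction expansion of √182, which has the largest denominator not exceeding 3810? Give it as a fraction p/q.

38597/2861

√182 = [13; 2, 26, …] (period length 2).
Convergents:
  p_0/q_0 = 13/1
  p_1/q_1 = 27/2
  p_2/q_2 = 715/53
  p_3/q_3 = 1457/108
  p_4/q_4 = 38597/2861
  p_5/q_5 = 78651/5830
q_4 = 2861 ≤ 3810 < 5830 = q_5, so the answer is 38597/2861.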